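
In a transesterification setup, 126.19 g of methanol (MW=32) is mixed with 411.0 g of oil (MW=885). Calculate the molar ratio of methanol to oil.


Molar ratio = n_MeOH / n_oil = (MeOH/32) / (oil/885) = (MeOH * 885) / (32 * oil)
= (126.19 * 885) / (32 * 411.0)
= 8.4913

8.4913


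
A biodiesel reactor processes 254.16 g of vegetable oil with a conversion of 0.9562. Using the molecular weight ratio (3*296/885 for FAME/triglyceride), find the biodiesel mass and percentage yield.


m_FAME = oil * conv * (3 * 296 / 885) = oil * conv * (888/885)
= 254.16 * 0.9562 * 888 / 885
= 243.8516 g
Y = m_FAME / oil * 100 = conv * (888/885) * 100
= 0.9562 * 888 / 885 * 100
= 95.94%

243.8516 g FAME; Y = 95.94%


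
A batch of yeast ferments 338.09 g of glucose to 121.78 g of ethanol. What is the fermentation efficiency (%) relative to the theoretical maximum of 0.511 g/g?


Fermentation efficiency = (actual / (0.511 * glucose)) * 100
= (121.78 / (0.511 * 338.09)) * 100
= 70.4892%

70.4892%


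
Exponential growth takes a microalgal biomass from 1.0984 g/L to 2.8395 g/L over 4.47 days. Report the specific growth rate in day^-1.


mu = ln(X2/X1) / dt
= ln(2.8395/1.0984) / 4.47
= 0.2125 per day

0.2125 per day


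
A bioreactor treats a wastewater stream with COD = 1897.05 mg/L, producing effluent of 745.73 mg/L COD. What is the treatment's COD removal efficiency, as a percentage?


eta = (COD_in - COD_out) / COD_in * 100
= (1897.05 - 745.73) / 1897.05 * 100
= 60.6900%

60.6900%


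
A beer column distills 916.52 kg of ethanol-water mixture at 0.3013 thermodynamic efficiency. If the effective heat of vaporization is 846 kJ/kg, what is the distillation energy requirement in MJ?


E = m * 846 / (eta * 1000)
= 916.52 * 846 / (0.3013 * 1000)
= 2573.4348 MJ

2573.4348 MJ


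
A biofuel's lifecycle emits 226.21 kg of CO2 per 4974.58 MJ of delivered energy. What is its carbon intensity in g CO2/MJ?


CI = CO2 * 1000 / E
= 226.21 * 1000 / 4974.58
= 45.4732 g CO2/MJ

45.4732 g CO2/MJ


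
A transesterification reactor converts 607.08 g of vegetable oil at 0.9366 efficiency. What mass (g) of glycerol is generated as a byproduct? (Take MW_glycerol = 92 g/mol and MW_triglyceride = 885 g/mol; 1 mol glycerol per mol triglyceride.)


glycerol = oil * conv * (92/885)
= 607.08 * 0.9366 * 92 / 885
= 59.1078 g

59.1078 g


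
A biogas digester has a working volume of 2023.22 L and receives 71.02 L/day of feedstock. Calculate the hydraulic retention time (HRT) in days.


HRT = V / Q
= 2023.22 / 71.02
= 28.4880 days

28.4880 days


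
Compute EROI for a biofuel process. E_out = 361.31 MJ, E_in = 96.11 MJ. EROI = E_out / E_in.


EROI = E_out / E_in
= 361.31 / 96.11
= 3.7593

3.7593


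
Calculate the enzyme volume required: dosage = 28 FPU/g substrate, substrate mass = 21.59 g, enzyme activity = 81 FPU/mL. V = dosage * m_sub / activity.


V = dosage * m_sub / activity
V = 28 * 21.59 / 81
V = 7.4632 mL

7.4632 mL


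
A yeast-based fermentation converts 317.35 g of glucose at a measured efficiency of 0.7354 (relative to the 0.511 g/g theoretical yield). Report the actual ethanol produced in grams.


Actual ethanol: m = 0.511 * 317.35 * 0.7354
m = 119.2568 g

119.2568 g


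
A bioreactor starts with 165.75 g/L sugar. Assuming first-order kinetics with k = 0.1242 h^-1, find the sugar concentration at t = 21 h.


S = S0 * exp(-k * t)
S = 165.75 * exp(-0.1242 * 21)
S = 12.2103 g/L

12.2103 g/L


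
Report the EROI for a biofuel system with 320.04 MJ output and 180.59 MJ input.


EROI = E_out / E_in
= 320.04 / 180.59
= 1.7722

1.7722


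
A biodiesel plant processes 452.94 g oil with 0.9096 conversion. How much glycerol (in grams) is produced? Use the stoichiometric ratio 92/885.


glycerol = oil * conv * (92/885)
= 452.94 * 0.9096 * 92 / 885
= 42.8288 g

42.8288 g


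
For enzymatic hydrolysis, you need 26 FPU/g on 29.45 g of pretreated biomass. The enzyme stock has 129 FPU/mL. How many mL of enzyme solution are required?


V = dosage * m_sub / activity
V = 26 * 29.45 / 129
V = 5.9357 mL

5.9357 mL


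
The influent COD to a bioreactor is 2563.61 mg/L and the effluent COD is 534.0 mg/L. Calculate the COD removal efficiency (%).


eta = (COD_in - COD_out) / COD_in * 100
= (2563.61 - 534.0) / 2563.61 * 100
= 79.1700%

79.1700%


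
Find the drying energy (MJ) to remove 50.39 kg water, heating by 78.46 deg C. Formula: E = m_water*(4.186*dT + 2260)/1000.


E = m_water * (4.186 * dT + 2260) / 1000
= 50.39 * (4.186 * 78.46 + 2260) / 1000
= 130.4312 MJ

130.4312 MJ


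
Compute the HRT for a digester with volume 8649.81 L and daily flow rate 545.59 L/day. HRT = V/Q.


HRT = V / Q
= 8649.81 / 545.59
= 15.8540 days

15.8540 days


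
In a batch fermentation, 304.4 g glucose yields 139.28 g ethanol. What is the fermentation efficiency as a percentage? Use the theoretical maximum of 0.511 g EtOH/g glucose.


Fermentation efficiency = (actual / (0.511 * glucose)) * 100
= (139.28 / (0.511 * 304.4)) * 100
= 89.5413%

89.5413%


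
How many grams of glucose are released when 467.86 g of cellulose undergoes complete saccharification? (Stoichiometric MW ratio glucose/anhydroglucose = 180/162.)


glucose = cellulose * 180/162
= 467.86 * 180/162
= 519.8444 g

519.8444 g


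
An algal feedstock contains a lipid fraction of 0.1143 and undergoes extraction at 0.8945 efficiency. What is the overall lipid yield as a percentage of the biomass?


Y = lipid_content * extraction_eff * 100
= 0.1143 * 0.8945 * 100
= 10.2241%

10.2241%


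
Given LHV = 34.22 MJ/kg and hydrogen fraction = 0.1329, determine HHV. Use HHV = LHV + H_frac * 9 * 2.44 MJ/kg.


HHV = LHV + H_frac * 9 * 2.44
= 34.22 + 0.1329 * 9 * 2.44
= 37.1385 MJ/kg

37.1385 MJ/kg


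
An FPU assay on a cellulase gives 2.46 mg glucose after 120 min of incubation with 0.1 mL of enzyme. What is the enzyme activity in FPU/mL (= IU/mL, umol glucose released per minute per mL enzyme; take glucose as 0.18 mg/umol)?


Activity = glucose_mg / (0.18 mg/umol * V_mL * t_min)
= 2.46 / (0.18 * 0.1 * 120)
= 1.1389 FPU/mL

1.1389 FPU/mL


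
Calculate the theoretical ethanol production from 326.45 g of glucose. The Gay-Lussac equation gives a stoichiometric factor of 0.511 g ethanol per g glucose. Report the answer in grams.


Theoretical ethanol yield: m_EtOH = 0.511 * m_glucose
m_EtOH = 0.511 * 326.45 = 166.8159 g

166.8159 g


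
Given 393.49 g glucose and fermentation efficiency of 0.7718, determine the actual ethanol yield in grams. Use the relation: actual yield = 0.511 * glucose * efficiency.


Actual ethanol: m = 0.511 * 393.49 * 0.7718
m = 155.1884 g

155.1884 g


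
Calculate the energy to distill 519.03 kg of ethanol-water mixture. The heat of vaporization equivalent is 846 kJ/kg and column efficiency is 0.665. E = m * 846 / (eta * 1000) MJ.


E = m * 846 / (eta * 1000)
= 519.03 * 846 / (0.665 * 1000)
= 660.2998 MJ

660.2998 MJ


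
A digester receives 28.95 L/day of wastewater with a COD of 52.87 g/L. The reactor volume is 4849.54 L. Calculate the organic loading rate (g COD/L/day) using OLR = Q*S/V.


OLR = Q * S / V
= 28.95 * 52.87 / 4849.54
= 0.3156 g/L/day

0.3156 g/L/day


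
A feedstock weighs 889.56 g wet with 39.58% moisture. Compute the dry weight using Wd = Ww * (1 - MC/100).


Wd = Ww * (1 - MC/100)
= 889.56 * (1 - 39.58/100)
= 537.4722 g

537.4722 g


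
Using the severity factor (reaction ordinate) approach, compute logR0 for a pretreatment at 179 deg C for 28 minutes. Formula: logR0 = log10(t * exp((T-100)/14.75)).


logR0 = log10(t * exp((T - 100) / 14.75))
= log10(28 * exp((179 - 100) / 14.75))
= 3.7732

3.7732


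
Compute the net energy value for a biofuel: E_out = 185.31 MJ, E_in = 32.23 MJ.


NEV = E_out - E_in
= 185.31 - 32.23
= 153.0800 MJ

153.0800 MJ


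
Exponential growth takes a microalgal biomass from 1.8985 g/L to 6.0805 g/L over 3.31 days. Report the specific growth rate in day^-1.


mu = ln(X2/X1) / dt
= ln(6.0805/1.8985) / 3.31
= 0.3517 per day

0.3517 per day


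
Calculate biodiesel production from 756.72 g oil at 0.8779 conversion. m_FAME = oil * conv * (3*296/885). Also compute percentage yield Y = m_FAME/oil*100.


m_FAME = oil * conv * (3 * 296 / 885) = oil * conv * (888/885)
= 756.72 * 0.8779 * 888 / 885
= 666.5764 g
Y = m_FAME / oil * 100 = conv * (888/885) * 100
= 0.8779 * 888 / 885 * 100
= 88.09%

666.5764 g FAME; Y = 88.09%


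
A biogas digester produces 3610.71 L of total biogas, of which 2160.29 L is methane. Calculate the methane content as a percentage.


CH4% = V_CH4 / V_total * 100
= 2160.29 / 3610.71 * 100
= 59.8301%

59.8301%


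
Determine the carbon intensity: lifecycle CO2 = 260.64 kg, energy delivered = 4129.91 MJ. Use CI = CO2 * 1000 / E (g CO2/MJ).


CI = CO2 * 1000 / E
= 260.64 * 1000 / 4129.91
= 63.1103 g CO2/MJ

63.1103 g CO2/MJ


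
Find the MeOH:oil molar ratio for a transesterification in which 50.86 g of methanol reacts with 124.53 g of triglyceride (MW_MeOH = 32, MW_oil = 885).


Molar ratio = n_MeOH / n_oil = (MeOH/32) / (oil/885) = (MeOH * 885) / (32 * oil)
= (50.86 * 885) / (32 * 124.53)
= 11.2952

11.2952


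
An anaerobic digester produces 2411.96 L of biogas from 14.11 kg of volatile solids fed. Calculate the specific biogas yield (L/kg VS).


Y = V / VS
= 2411.96 / 14.11
= 170.9398 L/kg VS

170.9398 L/kg VS


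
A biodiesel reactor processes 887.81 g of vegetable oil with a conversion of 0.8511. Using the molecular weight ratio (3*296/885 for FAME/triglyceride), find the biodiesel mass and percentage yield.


m_FAME = oil * conv * (3 * 296 / 885) = oil * conv * (888/885)
= 887.81 * 0.8511 * 888 / 885
= 758.1765 g
Y = m_FAME / oil * 100 = conv * (888/885) * 100
= 0.8511 * 888 / 885 * 100
= 85.40%

758.1765 g FAME; Y = 85.40%


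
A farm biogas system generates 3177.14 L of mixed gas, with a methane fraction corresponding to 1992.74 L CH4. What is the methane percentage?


CH4% = V_CH4 / V_total * 100
= 1992.74 / 3177.14 * 100
= 62.7212%

62.7212%


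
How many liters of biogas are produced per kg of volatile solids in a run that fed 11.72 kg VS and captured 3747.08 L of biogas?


Y = V / VS
= 3747.08 / 11.72
= 319.7167 L/kg VS

319.7167 L/kg VS


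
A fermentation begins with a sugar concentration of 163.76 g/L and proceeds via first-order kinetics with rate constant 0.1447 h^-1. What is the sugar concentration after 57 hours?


S = S0 * exp(-k * t)
S = 163.76 * exp(-0.1447 * 57)
S = 0.0429 g/L

0.0429 g/L


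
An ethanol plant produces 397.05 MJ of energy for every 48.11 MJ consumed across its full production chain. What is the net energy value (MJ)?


NEV = E_out - E_in
= 397.05 - 48.11
= 348.9400 MJ

348.9400 MJ


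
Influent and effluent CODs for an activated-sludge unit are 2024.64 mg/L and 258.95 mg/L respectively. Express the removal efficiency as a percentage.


eta = (COD_in - COD_out) / COD_in * 100
= (2024.64 - 258.95) / 2024.64 * 100
= 87.2101%

87.2101%


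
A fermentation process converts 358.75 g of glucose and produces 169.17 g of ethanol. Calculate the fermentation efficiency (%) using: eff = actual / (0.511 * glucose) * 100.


Fermentation efficiency = (actual / (0.511 * glucose)) * 100
= (169.17 / (0.511 * 358.75)) * 100
= 92.2806%

92.2806%


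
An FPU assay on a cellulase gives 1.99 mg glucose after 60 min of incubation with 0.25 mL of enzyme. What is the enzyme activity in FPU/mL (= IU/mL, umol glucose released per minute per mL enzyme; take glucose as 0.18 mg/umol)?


Activity = glucose_mg / (0.18 mg/umol * V_mL * t_min)
= 1.99 / (0.18 * 0.25 * 60)
= 0.7370 FPU/mL

0.7370 FPU/mL


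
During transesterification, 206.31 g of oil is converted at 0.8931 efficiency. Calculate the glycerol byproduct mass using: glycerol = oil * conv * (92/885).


glycerol = oil * conv * (92/885)
= 206.31 * 0.8931 * 92 / 885
= 19.1542 g

19.1542 g


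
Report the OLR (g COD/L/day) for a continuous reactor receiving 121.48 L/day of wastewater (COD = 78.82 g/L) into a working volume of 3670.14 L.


OLR = Q * S / V
= 121.48 * 78.82 / 3670.14
= 2.6089 g/L/day

2.6089 g/L/day


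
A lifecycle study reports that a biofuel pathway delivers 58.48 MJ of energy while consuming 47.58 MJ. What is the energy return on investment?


EROI = E_out / E_in
= 58.48 / 47.58
= 1.2291

1.2291


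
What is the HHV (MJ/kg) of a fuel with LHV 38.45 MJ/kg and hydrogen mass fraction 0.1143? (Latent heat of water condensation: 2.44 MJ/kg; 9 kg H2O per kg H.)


HHV = LHV + H_frac * 9 * 2.44
= 38.45 + 0.1143 * 9 * 2.44
= 40.9600 MJ/kg

40.9600 MJ/kg


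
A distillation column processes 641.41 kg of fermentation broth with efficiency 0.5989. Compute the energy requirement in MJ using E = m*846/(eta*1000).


E = m * 846 / (eta * 1000)
= 641.41 * 846 / (0.5989 * 1000)
= 906.0492 MJ

906.0492 MJ


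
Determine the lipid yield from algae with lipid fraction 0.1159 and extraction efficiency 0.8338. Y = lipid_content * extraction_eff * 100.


Y = lipid_content * extraction_eff * 100
= 0.1159 * 0.8338 * 100
= 9.6637%

9.6637%


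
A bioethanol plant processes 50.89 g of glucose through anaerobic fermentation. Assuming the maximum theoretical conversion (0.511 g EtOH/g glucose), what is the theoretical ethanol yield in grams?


Theoretical ethanol yield: m_EtOH = 0.511 * m_glucose
m_EtOH = 0.511 * 50.89 = 26.0048 g

26.0048 g


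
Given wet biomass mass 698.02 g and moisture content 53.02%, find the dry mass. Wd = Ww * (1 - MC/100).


Wd = Ww * (1 - MC/100)
= 698.02 * (1 - 53.02/100)
= 327.9298 g

327.9298 g


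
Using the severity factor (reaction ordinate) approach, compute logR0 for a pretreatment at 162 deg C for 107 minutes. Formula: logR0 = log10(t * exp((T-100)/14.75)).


logR0 = log10(t * exp((T - 100) / 14.75))
= log10(107 * exp((162 - 100) / 14.75))
= 3.8549

3.8549


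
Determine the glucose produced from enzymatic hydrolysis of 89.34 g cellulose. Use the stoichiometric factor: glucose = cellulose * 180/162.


glucose = cellulose * 180/162
= 89.34 * 180/162
= 99.2667 g

99.2667 g


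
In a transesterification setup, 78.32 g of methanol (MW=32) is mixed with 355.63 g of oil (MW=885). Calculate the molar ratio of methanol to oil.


Molar ratio = n_MeOH / n_oil = (MeOH/32) / (oil/885) = (MeOH * 885) / (32 * oil)
= (78.32 * 885) / (32 * 355.63)
= 6.0907

6.0907


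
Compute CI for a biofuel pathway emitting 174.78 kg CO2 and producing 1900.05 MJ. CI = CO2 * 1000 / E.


CI = CO2 * 1000 / E
= 174.78 * 1000 / 1900.05
= 91.9871 g CO2/MJ

91.9871 g CO2/MJ


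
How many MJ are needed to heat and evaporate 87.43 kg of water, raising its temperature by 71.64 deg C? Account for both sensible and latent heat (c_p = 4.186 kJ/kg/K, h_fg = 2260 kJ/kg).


E = m_water * (4.186 * dT + 2260) / 1000
= 87.43 * (4.186 * 71.64 + 2260) / 1000
= 223.8107 MJ

223.8107 MJ


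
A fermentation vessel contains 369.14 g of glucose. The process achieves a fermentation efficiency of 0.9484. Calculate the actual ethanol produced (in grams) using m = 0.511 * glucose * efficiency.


Actual ethanol: m = 0.511 * 369.14 * 0.9484
m = 178.8972 g

178.8972 g


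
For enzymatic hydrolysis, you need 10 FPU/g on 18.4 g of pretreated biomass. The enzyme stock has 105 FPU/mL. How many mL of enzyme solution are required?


V = dosage * m_sub / activity
V = 10 * 18.4 / 105
V = 1.7524 mL

1.7524 mL


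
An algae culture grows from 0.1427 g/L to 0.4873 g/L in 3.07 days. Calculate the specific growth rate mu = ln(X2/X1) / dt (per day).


mu = ln(X2/X1) / dt
= ln(0.4873/0.1427) / 3.07
= 0.4000 per day

0.4000 per day


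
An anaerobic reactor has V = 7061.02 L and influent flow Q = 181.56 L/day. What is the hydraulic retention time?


HRT = V / Q
= 7061.02 / 181.56
= 38.8908 days

38.8908 days


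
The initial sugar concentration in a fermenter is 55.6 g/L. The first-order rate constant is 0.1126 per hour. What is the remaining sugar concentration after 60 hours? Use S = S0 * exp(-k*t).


S = S0 * exp(-k * t)
S = 55.6 * exp(-0.1126 * 60)
S = 0.0647 g/L

0.0647 g/L


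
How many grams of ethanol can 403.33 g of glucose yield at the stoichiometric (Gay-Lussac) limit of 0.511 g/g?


Theoretical ethanol yield: m_EtOH = 0.511 * m_glucose
m_EtOH = 0.511 * 403.33 = 206.1016 g

206.1016 g


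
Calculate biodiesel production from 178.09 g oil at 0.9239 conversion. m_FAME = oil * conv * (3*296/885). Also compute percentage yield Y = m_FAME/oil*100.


m_FAME = oil * conv * (3 * 296 / 885) = oil * conv * (888/885)
= 178.09 * 0.9239 * 888 / 885
= 165.0951 g
Y = m_FAME / oil * 100 = conv * (888/885) * 100
= 0.9239 * 888 / 885 * 100
= 92.70%

165.0951 g FAME; Y = 92.70%


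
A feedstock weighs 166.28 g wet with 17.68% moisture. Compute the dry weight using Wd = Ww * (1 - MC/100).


Wd = Ww * (1 - MC/100)
= 166.28 * (1 - 17.68/100)
= 136.8817 g

136.8817 g


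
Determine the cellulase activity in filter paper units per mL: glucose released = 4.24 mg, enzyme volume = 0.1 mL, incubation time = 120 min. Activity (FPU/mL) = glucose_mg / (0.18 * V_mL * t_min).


Activity = glucose_mg / (0.18 mg/umol * V_mL * t_min)
= 4.24 / (0.18 * 0.1 * 120)
= 1.9630 FPU/mL

1.9630 FPU/mL


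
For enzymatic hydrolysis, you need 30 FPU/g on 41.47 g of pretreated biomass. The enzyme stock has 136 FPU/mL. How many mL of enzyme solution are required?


V = dosage * m_sub / activity
V = 30 * 41.47 / 136
V = 9.1478 mL

9.1478 mL


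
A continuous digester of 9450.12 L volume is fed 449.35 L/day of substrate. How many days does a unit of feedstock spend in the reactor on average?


HRT = V / Q
= 9450.12 / 449.35
= 21.0306 days

21.0306 days


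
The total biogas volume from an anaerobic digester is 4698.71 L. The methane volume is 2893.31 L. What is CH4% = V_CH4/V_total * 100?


CH4% = V_CH4 / V_total * 100
= 2893.31 / 4698.71 * 100
= 61.5767%

61.5767%


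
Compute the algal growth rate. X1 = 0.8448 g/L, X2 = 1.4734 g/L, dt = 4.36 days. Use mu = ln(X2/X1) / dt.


mu = ln(X2/X1) / dt
= ln(1.4734/0.8448) / 4.36
= 0.1276 per day

0.1276 per day


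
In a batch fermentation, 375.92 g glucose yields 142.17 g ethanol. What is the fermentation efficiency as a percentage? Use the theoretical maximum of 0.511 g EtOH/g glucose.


Fermentation efficiency = (actual / (0.511 * glucose)) * 100
= (142.17 / (0.511 * 375.92)) * 100
= 74.0102%

74.0102%


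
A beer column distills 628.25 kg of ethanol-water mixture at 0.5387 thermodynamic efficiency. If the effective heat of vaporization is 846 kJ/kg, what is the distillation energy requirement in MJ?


E = m * 846 / (eta * 1000)
= 628.25 * 846 / (0.5387 * 1000)
= 986.6336 MJ

986.6336 MJ


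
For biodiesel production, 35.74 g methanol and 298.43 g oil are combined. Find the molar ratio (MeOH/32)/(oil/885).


Molar ratio = n_MeOH / n_oil = (MeOH/32) / (oil/885) = (MeOH * 885) / (32 * oil)
= (35.74 * 885) / (32 * 298.43)
= 3.3121

3.3121


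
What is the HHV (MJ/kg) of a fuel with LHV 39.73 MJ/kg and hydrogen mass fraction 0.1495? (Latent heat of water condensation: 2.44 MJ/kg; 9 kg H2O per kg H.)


HHV = LHV + H_frac * 9 * 2.44
= 39.73 + 0.1495 * 9 * 2.44
= 43.0130 MJ/kg

43.0130 MJ/kg


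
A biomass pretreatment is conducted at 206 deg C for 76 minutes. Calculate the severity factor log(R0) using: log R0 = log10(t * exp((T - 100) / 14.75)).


logR0 = log10(t * exp((T - 100) / 14.75))
= log10(76 * exp((206 - 100) / 14.75))
= 5.0018

5.0018


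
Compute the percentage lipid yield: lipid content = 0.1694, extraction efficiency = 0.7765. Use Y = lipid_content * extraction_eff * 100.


Y = lipid_content * extraction_eff * 100
= 0.1694 * 0.7765 * 100
= 13.1539%

13.1539%


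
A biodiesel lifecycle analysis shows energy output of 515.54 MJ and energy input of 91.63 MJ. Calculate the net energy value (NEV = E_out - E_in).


NEV = E_out - E_in
= 515.54 - 91.63
= 423.9100 MJ

423.9100 MJ


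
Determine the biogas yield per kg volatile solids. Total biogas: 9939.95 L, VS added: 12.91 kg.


Y = V / VS
= 9939.95 / 12.91
= 769.9419 L/kg VS

769.9419 L/kg VS


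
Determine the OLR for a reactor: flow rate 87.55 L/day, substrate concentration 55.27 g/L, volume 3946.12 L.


OLR = Q * S / V
= 87.55 * 55.27 / 3946.12
= 1.2262 g/L/day

1.2262 g/L/day


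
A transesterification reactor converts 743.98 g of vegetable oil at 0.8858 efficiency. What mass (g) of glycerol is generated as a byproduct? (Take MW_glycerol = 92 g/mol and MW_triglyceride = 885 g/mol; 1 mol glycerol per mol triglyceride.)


glycerol = oil * conv * (92/885)
= 743.98 * 0.8858 * 92 / 885
= 68.5080 g

68.5080 g


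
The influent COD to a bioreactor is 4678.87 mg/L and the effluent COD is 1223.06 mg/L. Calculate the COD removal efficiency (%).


eta = (COD_in - COD_out) / COD_in * 100
= (4678.87 - 1223.06) / 4678.87 * 100
= 73.8599%

73.8599%


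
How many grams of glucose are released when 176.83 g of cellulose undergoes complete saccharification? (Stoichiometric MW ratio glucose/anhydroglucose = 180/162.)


glucose = cellulose * 180/162
= 176.83 * 180/162
= 196.4778 g

196.4778 g


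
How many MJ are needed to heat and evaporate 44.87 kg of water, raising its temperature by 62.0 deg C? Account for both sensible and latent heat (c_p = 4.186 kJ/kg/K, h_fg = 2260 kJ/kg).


E = m_water * (4.186 * dT + 2260) / 1000
= 44.87 * (4.186 * 62.0 + 2260) / 1000
= 113.0514 MJ

113.0514 MJ


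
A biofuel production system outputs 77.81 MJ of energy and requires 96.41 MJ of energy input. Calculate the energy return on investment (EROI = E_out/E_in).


EROI = E_out / E_in
= 77.81 / 96.41
= 0.8071

0.8071


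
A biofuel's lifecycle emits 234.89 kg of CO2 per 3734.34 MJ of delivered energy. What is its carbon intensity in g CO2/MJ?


CI = CO2 * 1000 / E
= 234.89 * 1000 / 3734.34
= 62.9000 g CO2/MJ

62.9000 g CO2/MJ


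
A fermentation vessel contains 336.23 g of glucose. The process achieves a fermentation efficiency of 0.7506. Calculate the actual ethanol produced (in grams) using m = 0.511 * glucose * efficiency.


Actual ethanol: m = 0.511 * 336.23 * 0.7506
m = 128.9632 g

128.9632 g


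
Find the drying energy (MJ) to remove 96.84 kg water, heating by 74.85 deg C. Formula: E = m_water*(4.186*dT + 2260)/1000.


E = m_water * (4.186 * dT + 2260) / 1000
= 96.84 * (4.186 * 74.85 + 2260) / 1000
= 249.2005 MJ

249.2005 MJ


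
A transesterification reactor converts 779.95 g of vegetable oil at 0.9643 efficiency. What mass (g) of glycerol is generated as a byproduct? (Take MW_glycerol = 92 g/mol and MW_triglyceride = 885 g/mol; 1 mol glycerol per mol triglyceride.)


glycerol = oil * conv * (92/885)
= 779.95 * 0.9643 * 92 / 885
= 78.1850 g

78.1850 g


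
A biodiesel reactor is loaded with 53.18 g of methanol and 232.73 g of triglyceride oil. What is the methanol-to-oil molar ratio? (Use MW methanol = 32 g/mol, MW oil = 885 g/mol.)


Molar ratio = n_MeOH / n_oil = (MeOH/32) / (oil/885) = (MeOH * 885) / (32 * oil)
= (53.18 * 885) / (32 * 232.73)
= 6.3196

6.3196


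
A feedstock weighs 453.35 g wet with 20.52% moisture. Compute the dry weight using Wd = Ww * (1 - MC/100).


Wd = Ww * (1 - MC/100)
= 453.35 * (1 - 20.52/100)
= 360.3226 g

360.3226 g


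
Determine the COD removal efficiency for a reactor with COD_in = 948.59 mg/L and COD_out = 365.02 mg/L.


eta = (COD_in - COD_out) / COD_in * 100
= (948.59 - 365.02) / 948.59 * 100
= 61.5197%

61.5197%


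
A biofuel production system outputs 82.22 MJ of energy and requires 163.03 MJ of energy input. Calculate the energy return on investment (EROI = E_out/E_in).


EROI = E_out / E_in
= 82.22 / 163.03
= 0.5043

0.5043


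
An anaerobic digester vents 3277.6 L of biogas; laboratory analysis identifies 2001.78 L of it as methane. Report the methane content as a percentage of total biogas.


CH4% = V_CH4 / V_total * 100
= 2001.78 / 3277.6 * 100
= 61.0746%

61.0746%


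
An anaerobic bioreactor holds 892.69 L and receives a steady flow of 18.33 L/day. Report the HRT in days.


HRT = V / Q
= 892.69 / 18.33
= 48.7010 days

48.7010 days


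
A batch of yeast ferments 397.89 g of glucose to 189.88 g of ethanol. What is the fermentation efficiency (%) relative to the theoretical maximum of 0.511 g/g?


Fermentation efficiency = (actual / (0.511 * glucose)) * 100
= (189.88 / (0.511 * 397.89)) * 100
= 93.3889%

93.3889%


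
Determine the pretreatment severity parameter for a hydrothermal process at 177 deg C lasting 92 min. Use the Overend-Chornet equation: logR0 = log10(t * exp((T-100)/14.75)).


logR0 = log10(t * exp((T - 100) / 14.75))
= log10(92 * exp((177 - 100) / 14.75))
= 4.2310

4.2310


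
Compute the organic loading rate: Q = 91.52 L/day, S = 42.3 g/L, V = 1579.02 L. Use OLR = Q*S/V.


OLR = Q * S / V
= 91.52 * 42.3 / 1579.02
= 2.4517 g/L/day

2.4517 g/L/day


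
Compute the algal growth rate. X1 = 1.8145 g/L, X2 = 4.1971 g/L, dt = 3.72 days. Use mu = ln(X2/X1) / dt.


mu = ln(X2/X1) / dt
= ln(4.1971/1.8145) / 3.72
= 0.2254 per day

0.2254 per day


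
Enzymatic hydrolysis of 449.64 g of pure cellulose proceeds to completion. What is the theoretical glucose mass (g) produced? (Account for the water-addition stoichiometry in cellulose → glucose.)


glucose = cellulose * 180/162
= 449.64 * 180/162
= 499.6000 g

499.6000 g


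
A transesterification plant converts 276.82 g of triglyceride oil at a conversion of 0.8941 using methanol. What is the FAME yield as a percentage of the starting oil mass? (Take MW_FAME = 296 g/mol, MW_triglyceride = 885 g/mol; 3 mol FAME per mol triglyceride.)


m_FAME = oil * conv * (3 * 296 / 885) = oil * conv * (888/885)
= 276.82 * 0.8941 * 888 / 885
= 248.3438 g
Y = m_FAME / oil * 100 = conv * (888/885) * 100
= 0.8941 * 888 / 885 * 100
= 89.71%

89.71%


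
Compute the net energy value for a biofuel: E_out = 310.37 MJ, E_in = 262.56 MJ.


NEV = E_out - E_in
= 310.37 - 262.56
= 47.8100 MJ

47.8100 MJ


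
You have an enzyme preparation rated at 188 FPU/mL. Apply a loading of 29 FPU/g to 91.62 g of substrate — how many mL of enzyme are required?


V = dosage * m_sub / activity
V = 29 * 91.62 / 188
V = 14.1329 mL

14.1329 mL


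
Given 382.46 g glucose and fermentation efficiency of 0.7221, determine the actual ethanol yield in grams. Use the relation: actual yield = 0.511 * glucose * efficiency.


Actual ethanol: m = 0.511 * 382.46 * 0.7221
m = 141.1251 g

141.1251 g


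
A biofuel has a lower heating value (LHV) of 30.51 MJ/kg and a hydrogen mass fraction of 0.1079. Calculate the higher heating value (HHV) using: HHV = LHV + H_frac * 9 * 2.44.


HHV = LHV + H_frac * 9 * 2.44
= 30.51 + 0.1079 * 9 * 2.44
= 32.8795 MJ/kg

32.8795 MJ/kg


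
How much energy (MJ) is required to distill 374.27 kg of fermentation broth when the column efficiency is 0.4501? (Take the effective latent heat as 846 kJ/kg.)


E = m * 846 / (eta * 1000)
= 374.27 * 846 / (0.4501 * 1000)
= 703.4713 MJ

703.4713 MJ


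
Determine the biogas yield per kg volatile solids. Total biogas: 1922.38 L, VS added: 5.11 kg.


Y = V / VS
= 1922.38 / 5.11
= 376.1996 L/kg VS

376.1996 L/kg VS


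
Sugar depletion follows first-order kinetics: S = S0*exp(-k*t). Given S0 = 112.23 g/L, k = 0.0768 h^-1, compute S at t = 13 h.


S = S0 * exp(-k * t)
S = 112.23 * exp(-0.0768 * 13)
S = 41.3532 g/L

41.3532 g/L


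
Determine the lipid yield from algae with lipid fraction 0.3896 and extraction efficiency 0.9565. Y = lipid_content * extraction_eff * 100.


Y = lipid_content * extraction_eff * 100
= 0.3896 * 0.9565 * 100
= 37.2652%

37.2652%


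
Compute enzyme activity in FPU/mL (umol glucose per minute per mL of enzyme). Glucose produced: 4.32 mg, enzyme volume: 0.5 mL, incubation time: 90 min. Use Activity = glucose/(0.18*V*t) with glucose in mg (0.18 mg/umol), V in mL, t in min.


Activity = glucose_mg / (0.18 mg/umol * V_mL * t_min)
= 4.32 / (0.18 * 0.5 * 90)
= 0.5333 FPU/mL

0.5333 FPU/mL


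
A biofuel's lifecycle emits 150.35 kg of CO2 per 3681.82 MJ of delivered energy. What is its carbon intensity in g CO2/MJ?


CI = CO2 * 1000 / E
= 150.35 * 1000 / 3681.82
= 40.8358 g CO2/MJ

40.8358 g CO2/MJ


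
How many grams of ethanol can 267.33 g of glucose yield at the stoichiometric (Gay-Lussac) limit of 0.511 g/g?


Theoretical ethanol yield: m_EtOH = 0.511 * m_glucose
m_EtOH = 0.511 * 267.33 = 136.6056 g

136.6056 g


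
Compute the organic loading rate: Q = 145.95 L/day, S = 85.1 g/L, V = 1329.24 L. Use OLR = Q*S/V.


OLR = Q * S / V
= 145.95 * 85.1 / 1329.24
= 9.3439 g/L/day

9.3439 g/L/day


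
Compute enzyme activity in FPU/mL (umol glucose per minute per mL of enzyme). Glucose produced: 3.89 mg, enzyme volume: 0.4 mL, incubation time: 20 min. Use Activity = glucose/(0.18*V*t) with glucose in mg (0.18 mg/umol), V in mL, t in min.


Activity = glucose_mg / (0.18 mg/umol * V_mL * t_min)
= 3.89 / (0.18 * 0.4 * 20)
= 2.7014 FPU/mL

2.7014 FPU/mL


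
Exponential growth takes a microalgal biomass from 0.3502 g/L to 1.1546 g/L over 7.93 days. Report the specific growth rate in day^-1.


mu = ln(X2/X1) / dt
= ln(1.1546/0.3502) / 7.93
= 0.1504 per day

0.1504 per day


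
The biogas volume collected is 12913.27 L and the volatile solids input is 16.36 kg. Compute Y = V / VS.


Y = V / VS
= 12913.27 / 16.36
= 789.3197 L/kg VS

789.3197 L/kg VS


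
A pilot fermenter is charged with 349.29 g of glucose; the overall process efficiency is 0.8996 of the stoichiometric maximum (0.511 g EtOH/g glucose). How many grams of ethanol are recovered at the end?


Actual ethanol: m = 0.511 * 349.29 * 0.8996
m = 160.5671 g

160.5671 g


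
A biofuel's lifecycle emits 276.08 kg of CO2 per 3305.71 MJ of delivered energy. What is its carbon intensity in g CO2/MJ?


CI = CO2 * 1000 / E
= 276.08 * 1000 / 3305.71
= 83.5161 g CO2/MJ

83.5161 g CO2/MJ


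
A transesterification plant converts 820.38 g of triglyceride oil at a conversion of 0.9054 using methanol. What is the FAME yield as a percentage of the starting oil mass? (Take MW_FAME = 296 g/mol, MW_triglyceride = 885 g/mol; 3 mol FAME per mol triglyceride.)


m_FAME = oil * conv * (3 * 296 / 885) = oil * conv * (888/885)
= 820.38 * 0.9054 * 888 / 885
= 745.2899 g
Y = m_FAME / oil * 100 = conv * (888/885) * 100
= 0.9054 * 888 / 885 * 100
= 90.85%

90.85%


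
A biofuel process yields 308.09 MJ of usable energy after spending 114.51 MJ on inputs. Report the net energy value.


NEV = E_out - E_in
= 308.09 - 114.51
= 193.5800 MJ

193.5800 MJ


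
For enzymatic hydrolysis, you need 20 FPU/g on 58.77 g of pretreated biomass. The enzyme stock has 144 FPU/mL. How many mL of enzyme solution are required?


V = dosage * m_sub / activity
V = 20 * 58.77 / 144
V = 8.1625 mL

8.1625 mL


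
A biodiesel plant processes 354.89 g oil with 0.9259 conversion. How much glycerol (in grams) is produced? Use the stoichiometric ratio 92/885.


glycerol = oil * conv * (92/885)
= 354.89 * 0.9259 * 92 / 885
= 34.1588 g

34.1588 g


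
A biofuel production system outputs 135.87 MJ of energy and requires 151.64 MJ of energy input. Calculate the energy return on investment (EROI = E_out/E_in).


EROI = E_out / E_in
= 135.87 / 151.64
= 0.8960

0.8960


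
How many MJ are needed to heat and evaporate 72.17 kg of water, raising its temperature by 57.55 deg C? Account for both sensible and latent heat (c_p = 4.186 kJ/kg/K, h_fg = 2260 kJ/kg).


E = m_water * (4.186 * dT + 2260) / 1000
= 72.17 * (4.186 * 57.55 + 2260) / 1000
= 180.4903 MJ

180.4903 MJ


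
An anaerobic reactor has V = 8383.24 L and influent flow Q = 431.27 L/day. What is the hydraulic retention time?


HRT = V / Q
= 8383.24 / 431.27
= 19.4385 days

19.4385 days


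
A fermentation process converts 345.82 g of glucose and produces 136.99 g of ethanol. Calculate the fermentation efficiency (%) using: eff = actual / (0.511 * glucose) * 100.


Fermentation efficiency = (actual / (0.511 * glucose)) * 100
= (136.99 / (0.511 * 345.82)) * 100
= 77.5207%

77.5207%


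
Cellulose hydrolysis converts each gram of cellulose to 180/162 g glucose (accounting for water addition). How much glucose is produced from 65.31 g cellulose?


glucose = cellulose * 180/162
= 65.31 * 180/162
= 72.5667 g

72.5667 g


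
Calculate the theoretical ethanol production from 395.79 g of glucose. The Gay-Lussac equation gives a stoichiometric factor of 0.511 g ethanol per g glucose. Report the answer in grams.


Theoretical ethanol yield: m_EtOH = 0.511 * m_glucose
m_EtOH = 0.511 * 395.79 = 202.2487 g

202.2487 g


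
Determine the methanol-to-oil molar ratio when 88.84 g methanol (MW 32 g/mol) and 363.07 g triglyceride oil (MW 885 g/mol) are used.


Molar ratio = n_MeOH / n_oil = (MeOH/32) / (oil/885) = (MeOH * 885) / (32 * oil)
= (88.84 * 885) / (32 * 363.07)
= 6.7672

6.7672


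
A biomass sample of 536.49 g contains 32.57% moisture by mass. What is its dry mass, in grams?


Wd = Ww * (1 - MC/100)
= 536.49 * (1 - 32.57/100)
= 361.7552 g

361.7552 g


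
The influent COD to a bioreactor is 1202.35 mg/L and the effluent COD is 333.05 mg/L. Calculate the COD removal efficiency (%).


eta = (COD_in - COD_out) / COD_in * 100
= (1202.35 - 333.05) / 1202.35 * 100
= 72.3001%

72.3001%


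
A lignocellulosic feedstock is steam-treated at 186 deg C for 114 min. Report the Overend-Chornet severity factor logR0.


logR0 = log10(t * exp((T - 100) / 14.75))
= log10(114 * exp((186 - 100) / 14.75))
= 4.5891

4.5891


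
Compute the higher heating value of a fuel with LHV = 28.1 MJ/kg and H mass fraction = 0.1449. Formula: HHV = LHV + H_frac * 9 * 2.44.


HHV = LHV + H_frac * 9 * 2.44
= 28.1 + 0.1449 * 9 * 2.44
= 31.2820 MJ/kg

31.2820 MJ/kg


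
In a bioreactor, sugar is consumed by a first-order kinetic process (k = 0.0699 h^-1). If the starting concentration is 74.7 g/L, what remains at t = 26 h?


S = S0 * exp(-k * t)
S = 74.7 * exp(-0.0699 * 26)
S = 12.1348 g/L

12.1348 g/L


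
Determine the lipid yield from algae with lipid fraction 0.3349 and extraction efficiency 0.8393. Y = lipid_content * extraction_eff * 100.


Y = lipid_content * extraction_eff * 100
= 0.3349 * 0.8393 * 100
= 28.1082%

28.1082%


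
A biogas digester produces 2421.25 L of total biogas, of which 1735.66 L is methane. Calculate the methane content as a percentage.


CH4% = V_CH4 / V_total * 100
= 1735.66 / 2421.25 * 100
= 71.6845%

71.6845%


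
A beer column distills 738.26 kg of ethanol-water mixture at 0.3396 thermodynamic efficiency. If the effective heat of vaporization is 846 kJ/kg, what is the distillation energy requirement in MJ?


E = m * 846 / (eta * 1000)
= 738.26 * 846 / (0.3396 * 1000)
= 1839.1283 MJ

1839.1283 MJ


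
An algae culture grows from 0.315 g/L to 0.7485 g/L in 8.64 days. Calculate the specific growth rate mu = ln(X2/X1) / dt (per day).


mu = ln(X2/X1) / dt
= ln(0.7485/0.315) / 8.64
= 0.1002 per day

0.1002 per day


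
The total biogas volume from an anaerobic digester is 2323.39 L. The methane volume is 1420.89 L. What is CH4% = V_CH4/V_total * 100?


CH4% = V_CH4 / V_total * 100
= 1420.89 / 2323.39 * 100
= 61.1559%

61.1559%


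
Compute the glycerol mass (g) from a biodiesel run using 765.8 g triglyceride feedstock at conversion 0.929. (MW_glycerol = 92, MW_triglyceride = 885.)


glycerol = oil * conv * (92/885)
= 765.8 * 0.929 * 92 / 885
= 73.9564 g

73.9564 g


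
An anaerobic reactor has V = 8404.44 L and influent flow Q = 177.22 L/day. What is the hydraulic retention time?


HRT = V / Q
= 8404.44 / 177.22
= 47.4238 days

47.4238 days


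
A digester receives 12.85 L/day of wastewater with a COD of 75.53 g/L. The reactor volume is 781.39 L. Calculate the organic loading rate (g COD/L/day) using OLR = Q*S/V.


OLR = Q * S / V
= 12.85 * 75.53 / 781.39
= 1.2421 g/L/day

1.2421 g/L/day


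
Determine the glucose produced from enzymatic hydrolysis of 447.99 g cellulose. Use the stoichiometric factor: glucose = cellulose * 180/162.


glucose = cellulose * 180/162
= 447.99 * 180/162
= 497.7667 g

497.7667 g


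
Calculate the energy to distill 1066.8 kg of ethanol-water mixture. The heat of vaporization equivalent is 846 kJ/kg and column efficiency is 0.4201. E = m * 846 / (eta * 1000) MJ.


E = m * 846 / (eta * 1000)
= 1066.8 * 846 / (0.4201 * 1000)
= 2148.3285 MJ

2148.3285 MJ


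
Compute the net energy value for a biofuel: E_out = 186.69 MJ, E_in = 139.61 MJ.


NEV = E_out - E_in
= 186.69 - 139.61
= 47.0800 MJ

47.0800 MJ


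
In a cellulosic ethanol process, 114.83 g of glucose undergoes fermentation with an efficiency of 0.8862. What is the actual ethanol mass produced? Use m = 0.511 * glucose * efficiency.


Actual ethanol: m = 0.511 * 114.83 * 0.8862
m = 52.0006 g

52.0006 g


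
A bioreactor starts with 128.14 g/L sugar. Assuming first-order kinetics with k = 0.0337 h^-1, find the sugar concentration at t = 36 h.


S = S0 * exp(-k * t)
S = 128.14 * exp(-0.0337 * 36)
S = 38.0889 g/L

38.0889 g/L


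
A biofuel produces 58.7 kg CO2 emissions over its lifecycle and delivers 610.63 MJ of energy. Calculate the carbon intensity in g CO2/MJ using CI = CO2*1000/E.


CI = CO2 * 1000 / E
= 58.7 * 1000 / 610.63
= 96.1302 g CO2/MJ

96.1302 g CO2/MJ


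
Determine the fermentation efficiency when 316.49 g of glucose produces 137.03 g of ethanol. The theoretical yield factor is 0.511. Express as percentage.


Fermentation efficiency = (actual / (0.511 * glucose)) * 100
= (137.03 / (0.511 * 316.49)) * 100
= 84.7295%

84.7295%


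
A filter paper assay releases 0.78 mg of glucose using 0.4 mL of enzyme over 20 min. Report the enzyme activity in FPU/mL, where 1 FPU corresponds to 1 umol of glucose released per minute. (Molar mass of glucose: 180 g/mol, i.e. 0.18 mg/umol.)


Activity = glucose_mg / (0.18 mg/umol * V_mL * t_min)
= 0.78 / (0.18 * 0.4 * 20)
= 0.5417 FPU/mL

0.5417 FPU/mL


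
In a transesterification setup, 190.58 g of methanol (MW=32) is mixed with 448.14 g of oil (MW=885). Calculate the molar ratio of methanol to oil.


Molar ratio = n_MeOH / n_oil = (MeOH/32) / (oil/885) = (MeOH * 885) / (32 * oil)
= (190.58 * 885) / (32 * 448.14)
= 11.7613

11.7613


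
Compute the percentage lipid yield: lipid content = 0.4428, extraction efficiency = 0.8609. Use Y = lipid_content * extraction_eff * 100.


Y = lipid_content * extraction_eff * 100
= 0.4428 * 0.8609 * 100
= 38.1207%

38.1207%


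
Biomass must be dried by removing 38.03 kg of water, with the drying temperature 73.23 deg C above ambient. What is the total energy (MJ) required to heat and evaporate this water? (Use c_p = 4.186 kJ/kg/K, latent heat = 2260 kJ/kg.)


E = m_water * (4.186 * dT + 2260) / 1000
= 38.03 * (4.186 * 73.23 + 2260) / 1000
= 97.6055 MJ

97.6055 MJ


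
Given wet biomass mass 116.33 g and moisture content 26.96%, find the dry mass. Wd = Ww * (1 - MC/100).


Wd = Ww * (1 - MC/100)
= 116.33 * (1 - 26.96/100)
= 84.9674 g

84.9674 g


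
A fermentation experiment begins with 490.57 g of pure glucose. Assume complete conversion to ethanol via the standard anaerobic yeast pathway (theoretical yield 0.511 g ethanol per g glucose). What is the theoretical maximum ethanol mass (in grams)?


Theoretical ethanol yield: m_EtOH = 0.511 * m_glucose
m_EtOH = 0.511 * 490.57 = 250.6813 g

250.6813 g


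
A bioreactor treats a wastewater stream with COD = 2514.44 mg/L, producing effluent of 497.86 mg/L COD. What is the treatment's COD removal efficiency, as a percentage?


eta = (COD_in - COD_out) / COD_in * 100
= (2514.44 - 497.86) / 2514.44 * 100
= 80.2000%

80.2000%
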